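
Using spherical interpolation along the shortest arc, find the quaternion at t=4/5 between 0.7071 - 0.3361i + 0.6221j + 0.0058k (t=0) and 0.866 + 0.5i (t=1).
0.924 + 0.3505i + 0.1529j + 0.0014k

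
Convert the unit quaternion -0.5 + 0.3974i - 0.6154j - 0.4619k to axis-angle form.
axis = (0.4589, -0.7106, -0.5334), θ = 4π/3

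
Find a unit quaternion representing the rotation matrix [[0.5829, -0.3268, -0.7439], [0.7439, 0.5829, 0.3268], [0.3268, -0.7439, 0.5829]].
0.829 - 0.3229i - 0.3229j + 0.3229k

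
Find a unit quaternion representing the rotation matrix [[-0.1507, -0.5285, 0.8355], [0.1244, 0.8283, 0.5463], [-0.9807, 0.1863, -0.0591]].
0.6361 - 0.1415i + 0.7138j + 0.2566k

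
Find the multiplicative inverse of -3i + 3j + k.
0.1579i - 0.1579j - 0.0526k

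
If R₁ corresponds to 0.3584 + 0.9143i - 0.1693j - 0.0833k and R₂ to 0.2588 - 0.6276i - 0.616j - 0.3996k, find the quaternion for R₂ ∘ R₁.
0.529 - 0.0047i - 0.6822j + 0.5047k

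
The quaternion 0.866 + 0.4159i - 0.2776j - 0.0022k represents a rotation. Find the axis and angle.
axis = (0.8317, -0.5552, -0.0044), θ = π/3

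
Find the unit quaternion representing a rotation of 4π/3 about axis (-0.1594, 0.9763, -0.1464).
-0.5 - 0.138i + 0.8455j - 0.1268k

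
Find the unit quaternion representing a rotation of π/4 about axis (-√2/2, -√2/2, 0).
0.9239 - 0.2706i - 0.2706j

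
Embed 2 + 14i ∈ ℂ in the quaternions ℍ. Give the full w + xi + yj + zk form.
2 + 14i + 0j + 0k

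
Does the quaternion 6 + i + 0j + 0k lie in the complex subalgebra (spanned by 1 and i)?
Yes. The quaternion 6 + i has j- and k-coefficients y = z = 0, so it lies in the complex subalgebra spanned by 1 and i.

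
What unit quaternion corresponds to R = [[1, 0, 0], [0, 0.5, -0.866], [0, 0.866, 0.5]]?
0.866 + 0.5i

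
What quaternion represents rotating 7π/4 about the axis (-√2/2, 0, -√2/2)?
-0.9239 - 0.2706i - 0.2706k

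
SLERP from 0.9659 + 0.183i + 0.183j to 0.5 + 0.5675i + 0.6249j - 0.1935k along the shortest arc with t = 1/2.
0.7947 + 0.4069i + 0.438j - 0.1049k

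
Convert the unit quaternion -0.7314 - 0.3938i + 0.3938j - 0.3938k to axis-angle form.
axis = (-√3/3, √3/3, -√3/3), θ = 274°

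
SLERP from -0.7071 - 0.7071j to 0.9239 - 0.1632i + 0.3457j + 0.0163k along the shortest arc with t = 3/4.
-0.8863 + 0.1243i - 0.4459j - 0.0124k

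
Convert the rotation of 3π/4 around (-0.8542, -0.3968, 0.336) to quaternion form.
0.3827 - 0.7892i - 0.3666j + 0.3104k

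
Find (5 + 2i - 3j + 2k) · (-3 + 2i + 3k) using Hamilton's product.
-25 - 5i + 7j + 15k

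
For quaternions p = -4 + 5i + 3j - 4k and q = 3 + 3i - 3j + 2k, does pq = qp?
No: pq = -10 - 3i - j - 44k ≠ -10 + 9i + 43j + 4k = qp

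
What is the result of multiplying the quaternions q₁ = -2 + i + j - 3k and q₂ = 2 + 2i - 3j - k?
-6 - 12i + 3j - 9k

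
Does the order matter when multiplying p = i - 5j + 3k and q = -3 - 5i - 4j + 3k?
Yes: pq = -24 - 6i - 3j - 38k ≠ -24 + 33j + 20k = qp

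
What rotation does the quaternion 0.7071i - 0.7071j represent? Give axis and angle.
axis = (√2/2, -√2/2, 0), θ = π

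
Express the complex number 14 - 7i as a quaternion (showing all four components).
14 - 7i + 0j + 0k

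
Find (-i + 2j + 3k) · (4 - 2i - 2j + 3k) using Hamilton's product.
-7 + 8i + 5j + 18k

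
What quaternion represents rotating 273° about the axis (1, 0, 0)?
-0.7254 + 0.6884i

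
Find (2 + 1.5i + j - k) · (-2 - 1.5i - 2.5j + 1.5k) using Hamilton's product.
2.25 - 7i - 7.75j + 2.75k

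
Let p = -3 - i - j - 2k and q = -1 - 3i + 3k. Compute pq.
6 + 7i + 10j - 10k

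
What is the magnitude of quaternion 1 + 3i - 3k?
√19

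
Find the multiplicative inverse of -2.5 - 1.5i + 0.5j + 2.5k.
-0.1667 + 0.1i - 0.0333j - 0.1667k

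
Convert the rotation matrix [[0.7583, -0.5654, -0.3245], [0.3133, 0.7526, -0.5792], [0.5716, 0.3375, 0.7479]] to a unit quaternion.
0.9026 + 0.2539i - 0.2482j + 0.2434k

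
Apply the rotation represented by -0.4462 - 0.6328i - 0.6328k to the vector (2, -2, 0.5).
(1.928, 2.051, 0.572)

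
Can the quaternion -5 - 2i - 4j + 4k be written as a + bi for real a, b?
No. The quaternion -5 - 2i - 4j + 4k has j-coefficient y = -4 and k-coefficient z = 4, not both zero, so it does not lie in the complex subalgebra spanned by 1 and i.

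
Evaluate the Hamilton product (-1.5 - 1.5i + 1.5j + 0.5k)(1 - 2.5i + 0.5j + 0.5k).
-6.25 + 2.75i + 0.25j + 2.75k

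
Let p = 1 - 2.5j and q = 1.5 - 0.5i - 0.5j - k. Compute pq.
0.25 + 2i - 4.25j - 2.25k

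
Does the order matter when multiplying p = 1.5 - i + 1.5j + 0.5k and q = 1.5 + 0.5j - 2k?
Yes: pq = 2.5 - 4.75i + j - 2.75k ≠ 2.5 + 1.75i + 5j - 1.75k = qp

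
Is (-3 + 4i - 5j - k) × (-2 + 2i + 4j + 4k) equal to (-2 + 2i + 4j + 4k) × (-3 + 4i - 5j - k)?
No: pq = 22 - 30i - 20j + 16k ≠ 22 + 2i + 16j - 36k = qp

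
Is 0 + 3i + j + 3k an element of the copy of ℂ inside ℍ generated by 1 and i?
No. The quaternion 3i + j + 3k has j-coefficient y = 1 and k-coefficient z = 3, not both zero, so it does not lie in the complex subalgebra spanned by 1 and i.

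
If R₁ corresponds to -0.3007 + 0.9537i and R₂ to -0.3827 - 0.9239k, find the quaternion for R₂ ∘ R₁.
0.1151 - 0.365i - 0.8811j + 0.2778k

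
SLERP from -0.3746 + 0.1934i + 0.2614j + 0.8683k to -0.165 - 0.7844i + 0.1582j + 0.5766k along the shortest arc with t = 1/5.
-0.3645 - 0.0249i + 0.2649j + 0.8924k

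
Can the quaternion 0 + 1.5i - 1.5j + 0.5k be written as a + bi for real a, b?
No. The quaternion 1.5i - 1.5j + 0.5k has j-coefficient y = -1.5 and k-coefficient z = 0.5, not both zero, so it does not lie in the complex subalgebra spanned by 1 and i.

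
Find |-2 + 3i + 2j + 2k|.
√21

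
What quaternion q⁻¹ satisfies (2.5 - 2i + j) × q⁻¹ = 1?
0.2222 + 0.1778i - 0.0889j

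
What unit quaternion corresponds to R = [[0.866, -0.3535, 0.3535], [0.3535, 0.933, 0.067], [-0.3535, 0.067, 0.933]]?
0.9659 + 0.183j + 0.183k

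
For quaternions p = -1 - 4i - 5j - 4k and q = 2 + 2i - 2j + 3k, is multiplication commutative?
No: pq = 8 - 33i - 4j + 7k ≠ 8 + 13i - 12j - 29k = qp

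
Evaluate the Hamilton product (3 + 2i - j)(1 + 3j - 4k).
6 + 6i + 16j - 6k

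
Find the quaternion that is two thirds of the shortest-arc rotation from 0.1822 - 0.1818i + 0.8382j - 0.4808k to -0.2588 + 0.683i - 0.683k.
-0.1282 + 0.4758i + 0.3852j - 0.7803k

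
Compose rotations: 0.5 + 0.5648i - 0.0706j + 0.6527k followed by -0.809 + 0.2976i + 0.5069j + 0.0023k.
-0.5383 + 0.0229i + 0.1176j - 0.8342k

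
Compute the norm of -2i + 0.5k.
2.062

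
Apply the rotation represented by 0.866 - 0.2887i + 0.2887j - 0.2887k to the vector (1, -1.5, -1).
(-0.5, -2, 0)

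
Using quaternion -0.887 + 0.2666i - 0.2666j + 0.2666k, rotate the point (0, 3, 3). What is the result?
(2.838, 3.139, 0.302)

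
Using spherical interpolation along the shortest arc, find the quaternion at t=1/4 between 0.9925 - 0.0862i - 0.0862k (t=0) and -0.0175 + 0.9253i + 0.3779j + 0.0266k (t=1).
0.8968 - 0.4117i - 0.1366j - 0.087k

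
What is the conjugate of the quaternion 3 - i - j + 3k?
3 + i + j - 3k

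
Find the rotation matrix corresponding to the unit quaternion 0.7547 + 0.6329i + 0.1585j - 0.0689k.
[[0.9403, 0.3046, 0.152], [0.0966, 0.1894, -0.9771], [-0.3265, 0.9335, 0.1486]]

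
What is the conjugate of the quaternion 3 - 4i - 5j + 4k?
3 + 4i + 5j - 4k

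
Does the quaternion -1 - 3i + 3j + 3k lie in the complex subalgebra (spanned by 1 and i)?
No. The quaternion -1 - 3i + 3j + 3k has j-coefficient y = 3 and k-coefficient z = 3, not both zero, so it does not lie in the complex subalgebra spanned by 1 and i.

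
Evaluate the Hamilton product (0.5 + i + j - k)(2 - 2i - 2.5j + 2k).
7.5 + 0.5i + 0.75j - 1.5k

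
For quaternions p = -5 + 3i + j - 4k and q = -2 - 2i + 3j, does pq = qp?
No: pq = 13 + 16i - 9j + 19k ≠ 13 - 8i - 25j - 3k = qp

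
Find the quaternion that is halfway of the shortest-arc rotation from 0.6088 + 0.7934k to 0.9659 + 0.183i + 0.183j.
0.8836 + 0.1027i + 0.1027j + 0.4452k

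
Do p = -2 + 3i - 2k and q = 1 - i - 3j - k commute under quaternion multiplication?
No: pq = -1 - i + 11j - 9k ≠ -1 + 11i + j + 9k = qp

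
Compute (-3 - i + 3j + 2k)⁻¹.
-0.1304 + 0.0435i - 0.1304j - 0.087k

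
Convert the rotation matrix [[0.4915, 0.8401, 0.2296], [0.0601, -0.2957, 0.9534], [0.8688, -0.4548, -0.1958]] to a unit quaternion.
-0.5 + 0.7041i + 0.3196j + 0.39k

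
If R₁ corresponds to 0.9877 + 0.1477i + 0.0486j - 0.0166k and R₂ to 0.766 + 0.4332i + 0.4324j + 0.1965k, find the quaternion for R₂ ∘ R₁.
0.6748 + 0.5243i + 0.5005j + 0.1386k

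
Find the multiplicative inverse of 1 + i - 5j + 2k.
0.0323 - 0.0323i + 0.1613j - 0.0645k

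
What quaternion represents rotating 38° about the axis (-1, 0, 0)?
0.9455 - 0.3256i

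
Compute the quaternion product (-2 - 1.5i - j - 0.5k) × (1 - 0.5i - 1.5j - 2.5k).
-5.5 + 1.25i - 1.5j + 6.25k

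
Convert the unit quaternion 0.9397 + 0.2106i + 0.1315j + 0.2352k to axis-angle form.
axis = (0.6158, 0.3845, 0.6877), θ = 40°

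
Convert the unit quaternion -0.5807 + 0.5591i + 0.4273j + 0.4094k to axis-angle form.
axis = (0.6868, 0.5249, 0.5029), θ = 251°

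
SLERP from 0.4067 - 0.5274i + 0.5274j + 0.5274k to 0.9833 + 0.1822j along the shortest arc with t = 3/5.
0.8594 - 0.2481i + 0.3719j + 0.2481k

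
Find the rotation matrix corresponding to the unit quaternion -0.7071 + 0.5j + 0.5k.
[[0, 0.7071, -0.7071], [-0.7071, 0.5, 0.5], [0.7071, 0.5, 0.5]]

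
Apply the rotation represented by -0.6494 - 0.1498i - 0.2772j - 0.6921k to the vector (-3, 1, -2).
(-1.616, -3.327, -0.567)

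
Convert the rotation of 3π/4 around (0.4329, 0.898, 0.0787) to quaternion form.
0.3827 + 0.3999i + 0.8296j + 0.0727k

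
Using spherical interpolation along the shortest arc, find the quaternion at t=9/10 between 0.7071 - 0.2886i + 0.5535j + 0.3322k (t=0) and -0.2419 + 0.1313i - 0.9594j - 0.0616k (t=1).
0.2982 - 0.1515i + 0.9379j + 0.0925k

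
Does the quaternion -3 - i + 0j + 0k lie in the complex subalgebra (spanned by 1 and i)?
Yes. The quaternion -3 - i has j- and k-coefficients y = z = 0, so it lies in the complex subalgebra spanned by 1 and i.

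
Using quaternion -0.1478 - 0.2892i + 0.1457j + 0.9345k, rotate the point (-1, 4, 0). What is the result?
(1.557, -3.295, 1.929)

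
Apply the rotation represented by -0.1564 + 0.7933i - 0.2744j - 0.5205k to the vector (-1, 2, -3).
(0.716, -2.93, 2.214)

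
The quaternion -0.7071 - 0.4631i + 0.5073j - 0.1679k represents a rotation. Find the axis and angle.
axis = (-0.6549, 0.7174, -0.2374), θ = 3π/2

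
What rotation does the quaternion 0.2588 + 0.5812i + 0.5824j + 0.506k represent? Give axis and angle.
axis = (0.6017, 0.6029, 0.5238), θ = 5π/6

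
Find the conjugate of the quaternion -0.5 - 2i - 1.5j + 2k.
-0.5 + 2i + 1.5j - 2k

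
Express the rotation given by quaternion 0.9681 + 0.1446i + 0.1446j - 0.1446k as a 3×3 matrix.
[[0.9164, 0.3218, 0.2382], [-0.2382, 0.9164, -0.3218], [-0.3218, 0.2382, 0.9164]]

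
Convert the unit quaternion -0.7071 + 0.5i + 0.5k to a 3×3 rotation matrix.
[[0.5, 0.7071, 0.5], [-0.7071, 0, 0.7071], [0.5, -0.7071, 0.5]]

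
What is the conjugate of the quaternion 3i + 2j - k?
-3i - 2j + k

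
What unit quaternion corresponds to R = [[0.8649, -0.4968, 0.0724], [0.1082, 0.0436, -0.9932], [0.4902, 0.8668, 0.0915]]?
0.7071 + 0.6576i - 0.1477j + 0.2139k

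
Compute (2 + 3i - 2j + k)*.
2 - 3i + 2j - k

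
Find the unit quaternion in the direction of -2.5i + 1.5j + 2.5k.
-0.6509i + 0.3906j + 0.6509k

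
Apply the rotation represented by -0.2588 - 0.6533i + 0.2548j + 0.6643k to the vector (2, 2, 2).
(-2.003, -2.825, -0.086)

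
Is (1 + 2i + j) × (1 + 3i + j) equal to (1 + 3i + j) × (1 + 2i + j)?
No: pq = -6 + 5i + 2j - k ≠ -6 + 5i + 2j + k = qp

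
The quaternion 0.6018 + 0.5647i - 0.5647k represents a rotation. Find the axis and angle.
axis = (√2/2, 0, -√2/2), θ = 106°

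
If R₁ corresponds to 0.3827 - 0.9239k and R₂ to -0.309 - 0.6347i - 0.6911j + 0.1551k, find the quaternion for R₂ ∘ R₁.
0.025 + 0.3956i - 0.8509j + 0.3448k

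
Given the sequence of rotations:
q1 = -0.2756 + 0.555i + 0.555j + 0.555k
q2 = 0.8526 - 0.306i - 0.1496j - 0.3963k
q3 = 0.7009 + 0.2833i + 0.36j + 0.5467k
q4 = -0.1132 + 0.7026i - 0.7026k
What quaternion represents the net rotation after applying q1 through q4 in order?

q2 · q1 = 0.2378 + 0.6944i + 0.4643j + 0.4956k
q3 · q2 · q1 = -0.4681 + 0.4787i + 0.6503j + 0.3589k
q4 · q3 · q2 · q1 = -0.0312 + 0.0738i - 0.6621j + 0.7452k
-0.0312 + 0.0738i - 0.6621j + 0.7452k


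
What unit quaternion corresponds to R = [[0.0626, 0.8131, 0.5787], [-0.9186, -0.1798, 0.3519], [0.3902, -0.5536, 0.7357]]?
0.6361 - 0.3559i + 0.0741j - 0.6806k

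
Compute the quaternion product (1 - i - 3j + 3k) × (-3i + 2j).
3 - 9i - 7j - 11k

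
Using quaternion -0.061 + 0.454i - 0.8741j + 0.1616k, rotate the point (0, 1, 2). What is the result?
(-0.267, 0.081, -2.219)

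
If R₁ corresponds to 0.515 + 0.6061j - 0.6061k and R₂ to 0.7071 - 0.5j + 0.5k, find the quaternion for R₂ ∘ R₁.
0.9703 + 0.1711j - 0.1711k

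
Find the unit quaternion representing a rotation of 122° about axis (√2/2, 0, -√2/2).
0.4848 + 0.6184i - 0.6184k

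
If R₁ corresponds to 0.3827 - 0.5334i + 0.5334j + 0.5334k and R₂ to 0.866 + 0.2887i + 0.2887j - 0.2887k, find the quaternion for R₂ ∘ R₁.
0.4854 - 0.0435i + 0.5724j + 0.6594k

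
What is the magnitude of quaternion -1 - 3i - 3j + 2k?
√23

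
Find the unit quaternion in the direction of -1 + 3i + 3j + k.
-0.2236 + 0.6708i + 0.6708j + 0.2236k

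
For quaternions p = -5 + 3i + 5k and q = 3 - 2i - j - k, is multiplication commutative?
No: pq = -4 + 24i - 2j + 17k ≠ -4 + 14i + 12j + 23k = qp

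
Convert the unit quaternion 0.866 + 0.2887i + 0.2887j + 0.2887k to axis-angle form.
axis = (√3/3, √3/3, √3/3), θ = π/3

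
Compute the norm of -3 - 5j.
√34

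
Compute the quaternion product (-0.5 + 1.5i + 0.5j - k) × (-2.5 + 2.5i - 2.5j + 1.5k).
0.25 - 6.75i - 4.75j - 3.25k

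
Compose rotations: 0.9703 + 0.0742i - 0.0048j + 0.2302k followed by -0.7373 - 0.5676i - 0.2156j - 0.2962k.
-0.6061 - 0.6565i - 0.097j - 0.4384k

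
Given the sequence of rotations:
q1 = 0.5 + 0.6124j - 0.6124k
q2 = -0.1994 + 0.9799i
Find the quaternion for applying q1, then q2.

q2 · q1 = -0.0997 + 0.4899i + 0.478j + 0.7222k
-0.0997 + 0.4899i + 0.478j + 0.7222k


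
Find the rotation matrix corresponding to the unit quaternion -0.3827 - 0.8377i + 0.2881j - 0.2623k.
[[0.6964, -0.6834, 0.2189], [-0.2819, -0.5411, -0.7923], [0.66, 0.49, -0.5695]]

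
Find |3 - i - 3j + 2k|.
√23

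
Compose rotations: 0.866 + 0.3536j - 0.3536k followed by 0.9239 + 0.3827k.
0.9354 - 0.1353i + 0.3267j + 0.0047k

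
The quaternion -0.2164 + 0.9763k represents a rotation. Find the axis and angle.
axis = (0, 0, 1), θ = 205°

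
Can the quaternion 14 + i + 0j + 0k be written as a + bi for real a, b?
Yes. The quaternion 14 + i has j- and k-coefficients y = z = 0, so it lies in the complex subalgebra spanned by 1 and i.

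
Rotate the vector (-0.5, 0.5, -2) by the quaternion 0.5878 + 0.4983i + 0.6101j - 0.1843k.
(-0.749, 1.643, 1.113)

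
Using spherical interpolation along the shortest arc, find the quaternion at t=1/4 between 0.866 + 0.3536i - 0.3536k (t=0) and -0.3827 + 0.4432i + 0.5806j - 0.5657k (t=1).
0.6496 + 0.4912i + 0.2189j - 0.5374k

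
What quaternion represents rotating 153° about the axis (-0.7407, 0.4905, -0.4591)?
0.2334 - 0.7202i + 0.4769j - 0.4464k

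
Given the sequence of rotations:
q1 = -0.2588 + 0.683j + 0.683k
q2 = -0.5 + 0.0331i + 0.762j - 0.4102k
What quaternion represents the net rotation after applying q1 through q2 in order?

q2 · q1 = -0.1109 + 0.792i - 0.5613j - 0.2127k
-0.1109 + 0.792i - 0.5613j - 0.2127k


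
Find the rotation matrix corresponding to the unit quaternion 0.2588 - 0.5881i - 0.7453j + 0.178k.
[[-0.1743, 0.7845, -0.5951], [0.9688, 0.2449, 0.0391], [0.1764, -0.5697, -0.8027]]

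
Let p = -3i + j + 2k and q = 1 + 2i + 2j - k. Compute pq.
6 - 8i + 2j - 6k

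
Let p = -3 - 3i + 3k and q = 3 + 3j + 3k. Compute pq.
-18 - 18i - 9k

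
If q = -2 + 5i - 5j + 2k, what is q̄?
-2 - 5i + 5j - 2k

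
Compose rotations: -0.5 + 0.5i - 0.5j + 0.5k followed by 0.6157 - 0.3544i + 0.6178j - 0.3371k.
0.3468 + 0.6254i - 0.6081j + 0.3447k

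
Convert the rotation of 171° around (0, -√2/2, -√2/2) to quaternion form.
0.0785 - 0.7049j - 0.7049k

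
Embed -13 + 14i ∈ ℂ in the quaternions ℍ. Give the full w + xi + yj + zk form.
-13 + 14i + 0j + 0k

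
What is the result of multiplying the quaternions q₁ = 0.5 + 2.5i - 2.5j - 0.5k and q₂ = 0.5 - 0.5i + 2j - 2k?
5.5 + 7i + 5j + 2.5k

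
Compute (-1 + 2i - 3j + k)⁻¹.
-0.0667 - 0.1333i + 0.2j - 0.0667k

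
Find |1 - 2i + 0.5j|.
2.291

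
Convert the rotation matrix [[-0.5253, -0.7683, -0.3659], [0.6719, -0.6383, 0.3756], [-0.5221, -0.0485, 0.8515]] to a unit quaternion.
0.4147 - 0.2557i + 0.0942j + 0.8682k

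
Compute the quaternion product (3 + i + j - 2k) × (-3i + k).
5 - 8i + 5j + 6k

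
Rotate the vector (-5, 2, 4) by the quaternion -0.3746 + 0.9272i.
(-5, 1.34, -4.267)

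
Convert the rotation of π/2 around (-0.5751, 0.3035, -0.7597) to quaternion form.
0.7071 - 0.4067i + 0.2146j - 0.5372k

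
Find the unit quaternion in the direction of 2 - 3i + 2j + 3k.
0.3922 - 0.5883i + 0.3922j + 0.5883k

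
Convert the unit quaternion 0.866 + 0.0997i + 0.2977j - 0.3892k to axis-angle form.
axis = (0.1994, 0.5953, -0.7783), θ = π/3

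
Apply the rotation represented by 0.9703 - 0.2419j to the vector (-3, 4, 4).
(-4.527, 4, 2.124)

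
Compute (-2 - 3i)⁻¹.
-0.1538 + 0.2308i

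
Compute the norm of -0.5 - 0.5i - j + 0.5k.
1.323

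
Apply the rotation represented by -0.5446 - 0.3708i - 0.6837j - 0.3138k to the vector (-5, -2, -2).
(-1.626, -5.351, 1.314)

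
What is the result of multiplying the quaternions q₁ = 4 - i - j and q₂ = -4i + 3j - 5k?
-1 - 11i + 7j - 27k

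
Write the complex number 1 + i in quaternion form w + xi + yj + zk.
1 + i + 0j + 0k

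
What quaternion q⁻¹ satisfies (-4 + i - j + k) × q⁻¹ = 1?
-0.2105 - 0.0526i + 0.0526j - 0.0526k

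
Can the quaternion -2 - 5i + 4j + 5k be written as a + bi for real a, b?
No. The quaternion -2 - 5i + 4j + 5k has j-coefficient y = 4 and k-coefficient z = 5, not both zero, so it does not lie in the complex subalgebra spanned by 1 and i.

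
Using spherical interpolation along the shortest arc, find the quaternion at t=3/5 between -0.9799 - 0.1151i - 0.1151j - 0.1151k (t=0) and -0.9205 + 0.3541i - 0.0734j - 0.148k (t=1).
-0.9712 + 0.1702i - 0.0927j - 0.1386k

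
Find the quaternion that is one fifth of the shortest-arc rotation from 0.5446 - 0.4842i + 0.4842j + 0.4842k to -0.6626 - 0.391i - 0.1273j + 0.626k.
0.3126 - 0.5684i + 0.4148j + 0.6381k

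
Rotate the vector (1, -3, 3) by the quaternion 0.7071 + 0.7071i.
(1, -3, -3)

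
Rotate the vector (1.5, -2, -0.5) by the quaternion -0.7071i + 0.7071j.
(2, -1.5, 0.5)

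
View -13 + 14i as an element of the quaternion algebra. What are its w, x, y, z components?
-13 + 14i + 0j + 0k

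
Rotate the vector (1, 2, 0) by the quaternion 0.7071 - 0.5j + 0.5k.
(-1.414, 1.707, -0.293)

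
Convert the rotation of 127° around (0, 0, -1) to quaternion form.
0.4462 - 0.8949k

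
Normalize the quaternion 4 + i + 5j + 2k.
0.5898 + 0.1474i + 0.7372j + 0.2949k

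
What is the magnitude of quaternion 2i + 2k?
√8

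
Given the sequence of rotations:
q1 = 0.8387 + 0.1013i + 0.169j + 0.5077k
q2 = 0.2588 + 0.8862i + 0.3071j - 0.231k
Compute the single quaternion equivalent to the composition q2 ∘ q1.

q2 · q1 = 0.1927 + 0.9644i - 0.172j + 0.0563k
0.1927 + 0.9644i - 0.172j + 0.0563k


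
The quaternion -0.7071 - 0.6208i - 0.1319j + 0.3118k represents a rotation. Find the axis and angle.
axis = (-0.8779, -0.1865, 0.4409), θ = 3π/2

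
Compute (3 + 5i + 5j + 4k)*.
3 - 5i - 5j - 4k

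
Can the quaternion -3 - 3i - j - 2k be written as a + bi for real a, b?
No. The quaternion -3 - 3i - j - 2k has j-coefficient y = -1 and k-coefficient z = -2, not both zero, so it does not lie in the complex subalgebra spanned by 1 and i.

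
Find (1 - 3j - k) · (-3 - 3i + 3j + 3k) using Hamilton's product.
9 - 9i + 15j - 3k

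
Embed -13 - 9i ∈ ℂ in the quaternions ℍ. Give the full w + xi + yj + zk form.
-13 - 9i + 0j + 0k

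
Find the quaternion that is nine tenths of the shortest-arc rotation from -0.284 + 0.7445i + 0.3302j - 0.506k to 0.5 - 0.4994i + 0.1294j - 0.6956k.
-0.5274 + 0.5939i - 0.0777j + 0.6025k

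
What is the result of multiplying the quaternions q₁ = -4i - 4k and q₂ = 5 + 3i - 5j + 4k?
28 - 40i + 4j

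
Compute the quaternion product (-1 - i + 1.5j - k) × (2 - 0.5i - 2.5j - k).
0.25 - 5.5i + 5j + 2.25k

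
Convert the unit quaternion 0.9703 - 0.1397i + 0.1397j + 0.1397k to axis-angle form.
axis = (-√3/3, √3/3, √3/3), θ = 28°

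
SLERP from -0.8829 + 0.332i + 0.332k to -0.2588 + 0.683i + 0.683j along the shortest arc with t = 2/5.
-0.7307 + 0.5545i + 0.3262j + 0.2283k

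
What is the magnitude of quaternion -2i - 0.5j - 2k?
2.872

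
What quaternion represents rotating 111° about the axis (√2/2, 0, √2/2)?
0.5664 + 0.5827i + 0.5827k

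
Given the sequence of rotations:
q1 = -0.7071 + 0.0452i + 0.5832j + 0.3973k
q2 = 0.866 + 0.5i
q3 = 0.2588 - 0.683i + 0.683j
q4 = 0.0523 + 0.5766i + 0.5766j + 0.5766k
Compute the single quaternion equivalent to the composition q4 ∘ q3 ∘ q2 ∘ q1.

q2 · q1 = -0.6349 - 0.3144i + 0.3064j + 0.6357k
q3 · q2 · q1 = -0.5883 + 0.7865i + 0.0798j + 0.17k
q4 · q3 · q2 · q1 = -0.6283 - 0.2461i + 0.0204j - 0.7378k
-0.6283 - 0.2461i + 0.0204j - 0.7378k


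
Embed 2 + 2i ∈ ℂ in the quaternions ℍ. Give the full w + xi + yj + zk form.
2 + 2i + 0j + 0k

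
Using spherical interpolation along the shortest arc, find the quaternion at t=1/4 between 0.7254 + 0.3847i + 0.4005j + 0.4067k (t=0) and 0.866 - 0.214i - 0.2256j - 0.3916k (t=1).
0.902 + 0.2583i + 0.268j + 0.219k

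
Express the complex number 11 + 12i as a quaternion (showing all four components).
11 + 12i + 0j + 0k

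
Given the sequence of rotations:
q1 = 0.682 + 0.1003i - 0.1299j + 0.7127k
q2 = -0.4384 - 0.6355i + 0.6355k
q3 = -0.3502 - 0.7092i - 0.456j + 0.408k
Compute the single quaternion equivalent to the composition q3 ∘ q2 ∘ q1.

q2 · q1 = -0.6882 - 0.3948i + 0.5736j + 0.2035k
q3 · q2 · q1 = 0.1395 + 0.2995i + 0.0962j - 0.9389k
0.1395 + 0.2995i + 0.0962j - 0.9389k


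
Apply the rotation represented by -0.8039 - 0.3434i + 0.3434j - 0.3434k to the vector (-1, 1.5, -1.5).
(-1.236, 1.658, -1.106)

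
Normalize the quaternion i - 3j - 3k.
0.2294i - 0.6882j - 0.6882k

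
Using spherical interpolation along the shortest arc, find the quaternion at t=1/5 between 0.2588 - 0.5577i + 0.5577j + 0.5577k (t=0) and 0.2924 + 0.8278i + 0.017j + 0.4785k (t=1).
0.1549 - 0.7562i + 0.5114j + 0.3777k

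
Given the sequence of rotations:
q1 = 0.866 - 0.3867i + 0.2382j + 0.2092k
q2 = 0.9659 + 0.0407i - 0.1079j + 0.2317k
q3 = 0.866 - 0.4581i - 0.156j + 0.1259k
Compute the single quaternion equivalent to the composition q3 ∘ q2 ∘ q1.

q2 · q1 = 0.8294 - 0.416i + 0.0385j + 0.3707k
q3 · q2 · q1 = 0.487 - 0.8029i + 0.0214j + 0.3429k
0.487 - 0.8029i + 0.0214j + 0.3429k


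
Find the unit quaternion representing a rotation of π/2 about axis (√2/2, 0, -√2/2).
0.7071 + 0.5i - 0.5k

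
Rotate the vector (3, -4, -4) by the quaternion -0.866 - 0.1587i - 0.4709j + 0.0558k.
(-2.525, -2.305, -5.414)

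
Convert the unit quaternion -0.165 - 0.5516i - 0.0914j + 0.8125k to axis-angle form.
axis = (-0.5593, -0.0927, 0.8238), θ = 199°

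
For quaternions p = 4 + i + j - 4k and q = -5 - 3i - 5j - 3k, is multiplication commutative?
No: pq = -24 - 40i - 10j + 6k ≠ -24 + 6i - 40j + 10k = qp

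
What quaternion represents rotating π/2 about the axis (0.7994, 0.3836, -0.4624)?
0.7071 + 0.5653i + 0.2712j - 0.327k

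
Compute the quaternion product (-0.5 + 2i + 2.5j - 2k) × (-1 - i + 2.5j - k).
-5.75 + i + 0.25j + 10k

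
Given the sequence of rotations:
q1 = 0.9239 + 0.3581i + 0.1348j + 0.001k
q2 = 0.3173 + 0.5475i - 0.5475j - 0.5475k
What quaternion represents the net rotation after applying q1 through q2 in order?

q2 · q1 = 0.1714 + 0.6927i - 0.6597j - 0.2357k
0.1714 + 0.6927i - 0.6597j - 0.2357k


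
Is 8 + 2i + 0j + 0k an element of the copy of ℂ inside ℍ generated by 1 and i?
Yes. The quaternion 8 + 2i has j- and k-coefficients y = z = 0, so it lies in the complex subalgebra spanned by 1 and i.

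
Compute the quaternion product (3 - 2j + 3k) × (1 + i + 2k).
-3 - i + j + 11k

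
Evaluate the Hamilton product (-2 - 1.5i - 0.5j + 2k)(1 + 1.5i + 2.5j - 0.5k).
2.5 - 9.25i - 3.25j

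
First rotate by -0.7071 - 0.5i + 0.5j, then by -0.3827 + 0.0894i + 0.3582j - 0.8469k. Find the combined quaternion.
0.1362 + 0.5516i - 0.0212j + 0.8226k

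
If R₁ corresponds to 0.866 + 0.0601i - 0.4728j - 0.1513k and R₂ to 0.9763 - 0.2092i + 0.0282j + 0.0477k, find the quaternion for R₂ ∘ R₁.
0.8786 - 0.1042i - 0.466j - 0.0092k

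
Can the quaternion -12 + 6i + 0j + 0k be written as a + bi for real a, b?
Yes. The quaternion -12 + 6i has j- and k-coefficients y = z = 0, so it lies in the complex subalgebra spanned by 1 and i.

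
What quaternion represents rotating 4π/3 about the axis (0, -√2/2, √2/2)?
-0.5 - 0.6124j + 0.6124k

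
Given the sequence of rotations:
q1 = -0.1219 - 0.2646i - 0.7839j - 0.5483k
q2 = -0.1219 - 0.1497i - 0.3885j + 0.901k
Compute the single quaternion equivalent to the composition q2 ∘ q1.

q2 · q1 = 0.1647 + 0.9698i - 0.1776j - 0.0284k
0.1647 + 0.9698i - 0.1776j - 0.0284k


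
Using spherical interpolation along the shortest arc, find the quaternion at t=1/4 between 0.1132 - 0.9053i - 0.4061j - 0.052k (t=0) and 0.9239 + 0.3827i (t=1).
-0.2122 - 0.9109i - 0.351j - 0.0449k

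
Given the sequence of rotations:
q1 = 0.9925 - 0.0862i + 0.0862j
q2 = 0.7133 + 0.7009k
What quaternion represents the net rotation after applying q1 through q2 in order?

q2 · q1 = 0.708 - 0.1219i + 0.0011j + 0.6956k
0.708 - 0.1219i + 0.0011j + 0.6956k


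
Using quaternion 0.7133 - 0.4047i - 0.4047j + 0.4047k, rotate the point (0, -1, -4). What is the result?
(3.869, -1.344, -0.475)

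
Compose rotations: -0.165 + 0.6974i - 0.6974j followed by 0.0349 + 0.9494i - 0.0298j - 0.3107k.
-0.6887 - 0.349i - 0.2361j - 0.5901k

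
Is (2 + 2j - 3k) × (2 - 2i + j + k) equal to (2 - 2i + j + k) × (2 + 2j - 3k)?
No: pq = 5 + i + 12j ≠ 5 - 9i - 8k = qp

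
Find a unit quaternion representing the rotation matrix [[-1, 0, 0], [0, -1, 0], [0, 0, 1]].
k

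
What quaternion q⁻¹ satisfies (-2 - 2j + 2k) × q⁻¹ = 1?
-0.1667 + 0.1667j - 0.1667k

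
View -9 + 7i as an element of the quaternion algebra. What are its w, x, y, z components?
-9 + 7i + 0j + 0k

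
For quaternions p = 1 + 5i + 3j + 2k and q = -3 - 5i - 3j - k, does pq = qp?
No: pq = 33 - 17i - 17j - 7k ≠ 33 - 23i - 7j - 7k = qp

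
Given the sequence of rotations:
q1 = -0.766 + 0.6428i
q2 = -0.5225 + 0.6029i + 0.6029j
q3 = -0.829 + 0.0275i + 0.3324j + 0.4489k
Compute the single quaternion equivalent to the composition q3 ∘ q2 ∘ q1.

q2 · q1 = 0.0127 - 0.7977i - 0.4618j - 0.3875k
q3 · q2 · q1 = 0.3389 + 0.7401i + 0.0396j + 0.5794k
0.3389 + 0.7401i + 0.0396j + 0.5794k


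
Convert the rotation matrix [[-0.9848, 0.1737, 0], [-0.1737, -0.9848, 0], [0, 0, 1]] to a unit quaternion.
-0.0872 + 0.9962k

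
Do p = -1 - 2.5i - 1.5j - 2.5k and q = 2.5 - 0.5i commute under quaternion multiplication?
No: pq = -3.75 - 5.75i - 2.5j - 7k ≠ -3.75 - 5.75i - 5j - 5.5k = qp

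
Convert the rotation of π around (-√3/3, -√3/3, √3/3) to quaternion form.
-0.5774i - 0.5774j + 0.5774k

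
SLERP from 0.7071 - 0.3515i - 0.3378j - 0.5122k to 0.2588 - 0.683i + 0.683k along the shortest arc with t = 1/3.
0.7202 - 0.6241i - 0.2847j - 0.1039k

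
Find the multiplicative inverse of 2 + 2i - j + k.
0.2 - 0.2i + 0.1j - 0.1k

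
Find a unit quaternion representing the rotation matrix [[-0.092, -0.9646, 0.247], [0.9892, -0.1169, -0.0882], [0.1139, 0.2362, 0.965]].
0.6626 + 0.1224i + 0.0502j + 0.7372k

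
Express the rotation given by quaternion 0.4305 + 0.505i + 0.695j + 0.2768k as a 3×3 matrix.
[[-0.1193, 0.4636, 0.878], [0.9403, 0.3367, -0.0501], [-0.3188, 0.8196, -0.4761]]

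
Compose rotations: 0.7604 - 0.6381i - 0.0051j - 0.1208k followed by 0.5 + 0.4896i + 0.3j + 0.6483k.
0.7725 + 0.0203i - 0.129j + 0.6215k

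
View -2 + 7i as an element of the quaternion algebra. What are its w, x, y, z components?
-2 + 7i + 0j + 0k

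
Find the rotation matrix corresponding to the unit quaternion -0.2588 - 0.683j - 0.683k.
[[-0.866, -0.3535, 0.3535], [0.3535, 0.067, 0.933], [-0.3535, 0.933, 0.067]]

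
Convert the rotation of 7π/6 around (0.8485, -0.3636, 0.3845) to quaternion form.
-0.2588 + 0.8196i - 0.3512j + 0.3714k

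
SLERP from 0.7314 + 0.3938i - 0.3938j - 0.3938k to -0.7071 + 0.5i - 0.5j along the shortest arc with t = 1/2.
0.9597 - 0.0709i + 0.0709j - 0.2627k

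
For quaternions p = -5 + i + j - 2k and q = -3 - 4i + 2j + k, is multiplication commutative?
No: pq = 19 + 22i - 6j + 7k ≠ 19 + 12i - 20j - 5k = qp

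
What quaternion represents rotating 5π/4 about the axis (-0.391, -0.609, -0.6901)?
-0.3827 - 0.3612i - 0.5626j - 0.6376k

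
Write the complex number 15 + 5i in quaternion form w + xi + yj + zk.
15 + 5i + 0j + 0k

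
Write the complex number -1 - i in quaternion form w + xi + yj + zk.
-1 - i + 0j + 0k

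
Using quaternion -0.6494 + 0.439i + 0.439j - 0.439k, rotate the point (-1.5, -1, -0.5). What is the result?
(0.319, -1.755, 0.564)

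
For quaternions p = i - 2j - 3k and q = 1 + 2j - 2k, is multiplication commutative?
No: pq = -2 + 11i - k ≠ -2 - 9i - 4j - 5k = qp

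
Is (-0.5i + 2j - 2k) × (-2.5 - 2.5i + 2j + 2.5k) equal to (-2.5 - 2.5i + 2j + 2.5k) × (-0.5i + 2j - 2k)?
No: pq = -0.25 + 10.25i + 1.25j + 9k ≠ -0.25 - 7.75i - 11.25j + k = qp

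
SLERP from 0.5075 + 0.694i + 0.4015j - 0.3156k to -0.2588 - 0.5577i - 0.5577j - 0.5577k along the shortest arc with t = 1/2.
0.433 + 0.7072i + 0.5419j + 0.1368k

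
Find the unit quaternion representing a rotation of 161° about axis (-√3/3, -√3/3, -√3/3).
0.165 - 0.5694i - 0.5694j - 0.5694k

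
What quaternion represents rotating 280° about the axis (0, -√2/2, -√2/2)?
-0.766 - 0.4545j - 0.4545k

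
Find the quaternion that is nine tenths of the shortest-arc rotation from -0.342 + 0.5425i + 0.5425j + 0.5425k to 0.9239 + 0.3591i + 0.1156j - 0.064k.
-0.9517 - 0.27i - 0.0325j + 0.1426k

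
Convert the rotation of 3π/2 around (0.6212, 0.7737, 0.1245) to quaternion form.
-0.7071 + 0.4393i + 0.5471j + 0.088k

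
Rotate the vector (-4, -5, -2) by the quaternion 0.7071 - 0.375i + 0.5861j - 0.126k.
(-1.665, -1.729, 6.264)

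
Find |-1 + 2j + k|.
√6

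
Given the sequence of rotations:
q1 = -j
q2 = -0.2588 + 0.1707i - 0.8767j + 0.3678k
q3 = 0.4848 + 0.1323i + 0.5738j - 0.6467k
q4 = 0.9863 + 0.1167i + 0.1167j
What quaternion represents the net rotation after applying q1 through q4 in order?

q2 · q1 = -0.8767 + 0.3678i + 0.2588j - 0.1707k
q3 · q2 · q1 = -0.7326 + 0.1317i - 0.5929j + 0.3074k
q4 · q3 · q2 · q1 = -0.6687 + 0.0803i - 0.7061j + 0.2186k
-0.6687 + 0.0803i - 0.7061j + 0.2186k


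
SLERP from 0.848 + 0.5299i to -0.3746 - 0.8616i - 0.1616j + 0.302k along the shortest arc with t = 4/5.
0.4915 + 0.8239i + 0.1331j - 0.2487k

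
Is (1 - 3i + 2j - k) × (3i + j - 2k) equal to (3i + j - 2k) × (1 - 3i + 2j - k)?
No: pq = 5 - 8j - 11k ≠ 5 + 6i + 10j + 7k = qp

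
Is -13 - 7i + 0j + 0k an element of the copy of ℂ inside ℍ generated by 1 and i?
Yes. The quaternion -13 - 7i has j- and k-coefficients y = z = 0, so it lies in the complex subalgebra spanned by 1 and i.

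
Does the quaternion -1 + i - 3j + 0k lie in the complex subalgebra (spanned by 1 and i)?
No. The quaternion -1 + i - 3j has j-coefficient y = -3 and k-coefficient z = 0, not both zero, so it does not lie in the complex subalgebra spanned by 1 and i.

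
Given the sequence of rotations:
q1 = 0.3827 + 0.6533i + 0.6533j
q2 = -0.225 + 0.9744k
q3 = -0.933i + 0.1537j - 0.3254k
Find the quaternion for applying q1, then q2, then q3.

q2 · q1 = -0.0861 - 0.7836i + 0.4896j + 0.3729k
q3 · q2 · q1 = -0.685 + 0.297i + 0.5897j - 0.3083k
-0.685 + 0.297i + 0.5897j - 0.3083k


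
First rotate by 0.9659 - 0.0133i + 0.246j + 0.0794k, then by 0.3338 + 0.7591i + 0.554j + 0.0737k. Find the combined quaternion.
0.1904 + 0.7546i + 0.556j + 0.2918k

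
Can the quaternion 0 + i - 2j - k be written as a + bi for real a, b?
No. The quaternion i - 2j - k has j-coefficient y = -2 and k-coefficient z = -1, not both zero, so it does not lie in the complex subalgebra spanned by 1 and i.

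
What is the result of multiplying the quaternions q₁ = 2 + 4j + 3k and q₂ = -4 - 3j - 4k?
16 - 7i - 22j - 20k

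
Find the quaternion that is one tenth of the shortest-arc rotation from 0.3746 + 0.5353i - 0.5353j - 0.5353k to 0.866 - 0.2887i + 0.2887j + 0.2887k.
0.2385 + 0.5607i - 0.5607j - 0.5607k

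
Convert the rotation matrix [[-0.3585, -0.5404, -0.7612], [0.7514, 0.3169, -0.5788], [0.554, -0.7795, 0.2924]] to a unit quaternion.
0.5592 - 0.0897i - 0.588j + 0.5775k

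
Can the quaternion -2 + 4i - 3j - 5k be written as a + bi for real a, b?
No. The quaternion -2 + 4i - 3j - 5k has j-coefficient y = -3 and k-coefficient z = -5, not both zero, so it does not lie in the complex subalgebra spanned by 1 and i.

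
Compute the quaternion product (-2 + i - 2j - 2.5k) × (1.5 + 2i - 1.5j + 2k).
-3 - 10.25i - 7j - 5.25k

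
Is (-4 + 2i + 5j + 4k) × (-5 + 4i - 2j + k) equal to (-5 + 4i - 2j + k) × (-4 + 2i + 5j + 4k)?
No: pq = 18 - 13i - 3j - 48k ≠ 18 - 39i - 31j = qp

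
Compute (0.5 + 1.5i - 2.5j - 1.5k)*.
0.5 - 1.5i + 2.5j + 1.5k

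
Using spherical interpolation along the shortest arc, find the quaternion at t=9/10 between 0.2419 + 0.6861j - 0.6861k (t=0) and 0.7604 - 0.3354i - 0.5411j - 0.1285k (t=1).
-0.7054 + 0.3269i + 0.6284j + 0.0241k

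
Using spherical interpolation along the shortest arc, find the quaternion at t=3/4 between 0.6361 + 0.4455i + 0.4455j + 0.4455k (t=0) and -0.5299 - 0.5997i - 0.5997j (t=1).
0.571 + 0.5747i + 0.5747j + 0.1161k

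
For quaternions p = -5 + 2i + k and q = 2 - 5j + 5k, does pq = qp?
No: pq = -15 + 9i + 15j - 33k ≠ -15 - i + 35j - 13k = qp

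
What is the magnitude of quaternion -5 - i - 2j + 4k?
√46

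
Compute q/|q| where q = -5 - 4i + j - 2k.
-0.7372 - 0.5898i + 0.1474j - 0.2949k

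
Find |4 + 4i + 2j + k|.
√37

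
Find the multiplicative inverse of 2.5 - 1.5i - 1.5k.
0.2326 + 0.1395i + 0.1395k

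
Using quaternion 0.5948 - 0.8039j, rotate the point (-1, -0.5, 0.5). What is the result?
(-0.186, -0.5, -1.103)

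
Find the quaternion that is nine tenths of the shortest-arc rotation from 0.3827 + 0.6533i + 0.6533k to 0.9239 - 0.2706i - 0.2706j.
0.9459 - 0.1691i - 0.2612j + 0.0922k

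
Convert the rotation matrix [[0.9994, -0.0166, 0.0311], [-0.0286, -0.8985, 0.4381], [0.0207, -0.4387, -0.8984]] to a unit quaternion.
-0.225 + 0.9742i - 0.0116j + 0.0133k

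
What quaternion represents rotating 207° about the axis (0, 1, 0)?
-0.2334 + 0.9724j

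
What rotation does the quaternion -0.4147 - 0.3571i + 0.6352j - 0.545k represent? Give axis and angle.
axis = (-0.3924, 0.6981, -0.5989), θ = 229°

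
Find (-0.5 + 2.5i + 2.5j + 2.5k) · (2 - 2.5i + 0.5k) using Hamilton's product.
4 + 7.5i - 2.5j + 11k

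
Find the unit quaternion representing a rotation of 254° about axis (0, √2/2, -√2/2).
-0.6018 + 0.5647j - 0.5647k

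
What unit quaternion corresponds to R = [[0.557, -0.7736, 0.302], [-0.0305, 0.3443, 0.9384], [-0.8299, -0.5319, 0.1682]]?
0.7193 - 0.511i + 0.3934j + 0.2583k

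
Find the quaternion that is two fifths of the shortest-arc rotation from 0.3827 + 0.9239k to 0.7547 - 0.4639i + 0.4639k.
0.5738 - 0.2021i + 0.7937k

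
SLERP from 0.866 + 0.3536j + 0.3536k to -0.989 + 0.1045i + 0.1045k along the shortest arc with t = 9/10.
0.9931 - 0.0952i + 0.0376j - 0.0576k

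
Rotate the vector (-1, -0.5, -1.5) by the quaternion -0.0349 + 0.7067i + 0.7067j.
(-0.427, -1.073, 1.472)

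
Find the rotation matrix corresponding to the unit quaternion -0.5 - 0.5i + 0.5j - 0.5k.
[[0, -1, 0], [0, 0, -1], [1, 0, 0]]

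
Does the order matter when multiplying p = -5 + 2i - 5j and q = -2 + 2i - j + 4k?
Yes: pq = 1 - 34i + 7j - 12k ≠ 1 + 6i + 23j - 28k = qp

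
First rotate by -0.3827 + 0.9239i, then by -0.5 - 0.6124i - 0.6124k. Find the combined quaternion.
0.7571 - 0.2276i - 0.5658j + 0.2344k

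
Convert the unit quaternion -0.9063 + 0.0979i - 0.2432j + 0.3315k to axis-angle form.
axis = (0.2316, -0.5754, 0.7844), θ = 310°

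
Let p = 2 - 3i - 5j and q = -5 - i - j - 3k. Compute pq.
-18 + 28i + 14j - 8k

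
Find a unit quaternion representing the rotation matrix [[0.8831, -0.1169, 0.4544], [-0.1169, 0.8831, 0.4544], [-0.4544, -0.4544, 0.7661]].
0.9397 - 0.2418i + 0.2418j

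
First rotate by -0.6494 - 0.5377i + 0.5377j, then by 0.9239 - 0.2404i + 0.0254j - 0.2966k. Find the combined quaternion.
-0.7429 - 0.1812i + 0.6398j + 0.077k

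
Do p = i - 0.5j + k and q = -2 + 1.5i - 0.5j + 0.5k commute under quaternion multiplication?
No: pq = -2.25 - 1.75i + 2j - 1.75k ≠ -2.25 - 2.25i - 2.25k = qp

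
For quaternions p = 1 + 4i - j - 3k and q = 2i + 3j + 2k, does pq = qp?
No: pq = 1 + 9i - 11j + 16k ≠ 1 - 5i + 17j - 12k = qp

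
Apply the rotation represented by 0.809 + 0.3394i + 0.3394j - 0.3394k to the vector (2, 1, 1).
(2.177, -0.878, -0.701)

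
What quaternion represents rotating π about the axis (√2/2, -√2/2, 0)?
0.7071i - 0.7071j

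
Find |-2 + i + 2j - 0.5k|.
3.041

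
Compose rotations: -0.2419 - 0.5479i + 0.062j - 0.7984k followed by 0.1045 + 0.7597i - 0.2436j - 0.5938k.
-0.068 - 0.0097i + 0.9973j - 0.0262k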